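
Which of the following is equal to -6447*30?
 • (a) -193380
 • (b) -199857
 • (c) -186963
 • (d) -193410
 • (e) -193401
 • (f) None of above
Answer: d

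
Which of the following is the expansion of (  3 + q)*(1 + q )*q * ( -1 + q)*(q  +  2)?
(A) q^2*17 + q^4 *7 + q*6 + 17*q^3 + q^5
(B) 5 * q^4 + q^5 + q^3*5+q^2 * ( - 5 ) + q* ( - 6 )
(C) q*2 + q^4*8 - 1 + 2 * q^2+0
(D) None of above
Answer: B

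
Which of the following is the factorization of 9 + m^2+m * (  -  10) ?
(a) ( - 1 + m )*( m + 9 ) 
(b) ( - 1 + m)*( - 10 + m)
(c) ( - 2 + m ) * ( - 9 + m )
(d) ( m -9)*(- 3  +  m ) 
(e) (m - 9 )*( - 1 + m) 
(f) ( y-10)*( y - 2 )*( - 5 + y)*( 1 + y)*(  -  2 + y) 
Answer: e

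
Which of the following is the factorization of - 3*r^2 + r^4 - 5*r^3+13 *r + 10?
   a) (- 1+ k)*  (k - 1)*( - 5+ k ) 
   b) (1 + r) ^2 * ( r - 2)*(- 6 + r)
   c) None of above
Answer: c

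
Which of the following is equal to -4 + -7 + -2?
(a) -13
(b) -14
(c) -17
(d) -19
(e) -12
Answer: a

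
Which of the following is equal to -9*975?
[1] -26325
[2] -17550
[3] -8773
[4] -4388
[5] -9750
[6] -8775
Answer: 6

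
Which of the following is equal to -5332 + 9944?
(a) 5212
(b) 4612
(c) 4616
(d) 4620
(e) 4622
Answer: b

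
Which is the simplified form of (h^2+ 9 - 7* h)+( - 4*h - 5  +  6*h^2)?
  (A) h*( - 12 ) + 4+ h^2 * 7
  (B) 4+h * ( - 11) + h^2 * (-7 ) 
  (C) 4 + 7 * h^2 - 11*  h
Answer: C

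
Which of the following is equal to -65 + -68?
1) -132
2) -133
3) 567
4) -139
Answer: 2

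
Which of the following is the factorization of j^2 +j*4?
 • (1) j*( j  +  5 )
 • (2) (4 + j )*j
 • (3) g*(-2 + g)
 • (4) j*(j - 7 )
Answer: 2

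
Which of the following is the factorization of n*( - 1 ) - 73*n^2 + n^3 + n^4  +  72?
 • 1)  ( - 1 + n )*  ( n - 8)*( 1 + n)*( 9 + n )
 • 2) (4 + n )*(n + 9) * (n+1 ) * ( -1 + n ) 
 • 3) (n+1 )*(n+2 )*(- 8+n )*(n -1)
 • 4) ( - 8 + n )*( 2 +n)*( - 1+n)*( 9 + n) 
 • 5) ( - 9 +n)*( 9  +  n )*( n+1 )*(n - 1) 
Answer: 1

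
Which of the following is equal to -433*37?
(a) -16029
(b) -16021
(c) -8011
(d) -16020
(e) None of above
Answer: b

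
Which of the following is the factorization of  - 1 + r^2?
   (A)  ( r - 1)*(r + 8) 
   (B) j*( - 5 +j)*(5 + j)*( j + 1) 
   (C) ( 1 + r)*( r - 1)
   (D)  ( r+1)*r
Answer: C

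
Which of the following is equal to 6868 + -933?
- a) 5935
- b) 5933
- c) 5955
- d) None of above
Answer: a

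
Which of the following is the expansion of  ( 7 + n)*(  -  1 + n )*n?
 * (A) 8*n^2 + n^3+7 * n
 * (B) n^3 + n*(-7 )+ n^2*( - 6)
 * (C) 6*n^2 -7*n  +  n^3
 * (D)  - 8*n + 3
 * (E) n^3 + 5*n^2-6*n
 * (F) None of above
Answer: C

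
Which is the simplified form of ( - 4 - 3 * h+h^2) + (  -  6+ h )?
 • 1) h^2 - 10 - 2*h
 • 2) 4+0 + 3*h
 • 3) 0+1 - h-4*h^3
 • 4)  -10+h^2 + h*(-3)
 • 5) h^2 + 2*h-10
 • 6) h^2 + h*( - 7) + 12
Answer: 1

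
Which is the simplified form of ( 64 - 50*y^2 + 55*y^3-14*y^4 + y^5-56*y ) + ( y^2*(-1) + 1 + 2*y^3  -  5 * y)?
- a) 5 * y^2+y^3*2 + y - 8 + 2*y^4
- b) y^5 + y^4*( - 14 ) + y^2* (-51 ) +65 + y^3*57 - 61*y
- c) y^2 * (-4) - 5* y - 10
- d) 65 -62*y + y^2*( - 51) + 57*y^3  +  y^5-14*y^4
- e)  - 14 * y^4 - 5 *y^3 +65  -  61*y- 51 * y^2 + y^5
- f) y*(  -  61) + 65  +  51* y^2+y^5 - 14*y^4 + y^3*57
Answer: b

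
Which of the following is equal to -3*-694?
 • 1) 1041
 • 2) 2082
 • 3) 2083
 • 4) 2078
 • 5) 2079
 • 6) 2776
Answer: 2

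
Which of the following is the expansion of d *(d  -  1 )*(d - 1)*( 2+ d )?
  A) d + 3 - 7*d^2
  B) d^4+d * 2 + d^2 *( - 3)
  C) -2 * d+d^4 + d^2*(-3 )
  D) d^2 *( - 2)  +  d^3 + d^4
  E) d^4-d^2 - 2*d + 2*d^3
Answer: B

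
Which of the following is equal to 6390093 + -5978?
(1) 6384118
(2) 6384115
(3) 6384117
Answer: 2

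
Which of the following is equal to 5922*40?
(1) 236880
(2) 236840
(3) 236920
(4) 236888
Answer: 1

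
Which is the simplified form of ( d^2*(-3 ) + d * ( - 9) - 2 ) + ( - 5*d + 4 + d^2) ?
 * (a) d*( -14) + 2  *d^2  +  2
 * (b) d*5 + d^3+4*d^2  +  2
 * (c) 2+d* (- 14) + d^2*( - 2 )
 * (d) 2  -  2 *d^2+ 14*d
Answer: c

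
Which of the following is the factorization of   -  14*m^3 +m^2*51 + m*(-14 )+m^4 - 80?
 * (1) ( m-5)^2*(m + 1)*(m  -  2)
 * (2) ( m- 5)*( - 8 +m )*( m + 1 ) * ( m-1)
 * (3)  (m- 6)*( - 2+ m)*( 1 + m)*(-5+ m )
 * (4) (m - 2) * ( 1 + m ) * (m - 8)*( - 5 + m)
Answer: 4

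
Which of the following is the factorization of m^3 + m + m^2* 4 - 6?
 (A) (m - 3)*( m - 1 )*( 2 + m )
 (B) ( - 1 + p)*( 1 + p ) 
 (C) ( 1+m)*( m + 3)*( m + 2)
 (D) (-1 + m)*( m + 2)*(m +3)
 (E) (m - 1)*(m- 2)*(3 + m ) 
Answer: D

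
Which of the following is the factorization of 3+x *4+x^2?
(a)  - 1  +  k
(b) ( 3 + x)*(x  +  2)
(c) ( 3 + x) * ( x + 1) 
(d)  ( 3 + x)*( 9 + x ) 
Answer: c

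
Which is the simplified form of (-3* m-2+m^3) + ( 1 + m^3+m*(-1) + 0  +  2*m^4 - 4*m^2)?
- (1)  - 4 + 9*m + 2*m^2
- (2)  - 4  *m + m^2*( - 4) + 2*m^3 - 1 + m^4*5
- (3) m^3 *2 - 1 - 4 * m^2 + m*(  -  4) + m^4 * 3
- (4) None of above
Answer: 4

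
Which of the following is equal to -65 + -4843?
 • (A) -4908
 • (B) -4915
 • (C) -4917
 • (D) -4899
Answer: A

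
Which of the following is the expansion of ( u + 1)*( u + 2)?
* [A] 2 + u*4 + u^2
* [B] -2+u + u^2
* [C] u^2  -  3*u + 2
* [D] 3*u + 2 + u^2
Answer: D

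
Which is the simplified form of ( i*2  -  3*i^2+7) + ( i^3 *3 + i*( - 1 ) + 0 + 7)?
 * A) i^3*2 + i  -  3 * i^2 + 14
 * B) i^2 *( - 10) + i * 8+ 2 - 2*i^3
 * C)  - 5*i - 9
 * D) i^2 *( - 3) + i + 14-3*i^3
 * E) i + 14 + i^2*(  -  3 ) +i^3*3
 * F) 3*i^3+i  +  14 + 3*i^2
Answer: E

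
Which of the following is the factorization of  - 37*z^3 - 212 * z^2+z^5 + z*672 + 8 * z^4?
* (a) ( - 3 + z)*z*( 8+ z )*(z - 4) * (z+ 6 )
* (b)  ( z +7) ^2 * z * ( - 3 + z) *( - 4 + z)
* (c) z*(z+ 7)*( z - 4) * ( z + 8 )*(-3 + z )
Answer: c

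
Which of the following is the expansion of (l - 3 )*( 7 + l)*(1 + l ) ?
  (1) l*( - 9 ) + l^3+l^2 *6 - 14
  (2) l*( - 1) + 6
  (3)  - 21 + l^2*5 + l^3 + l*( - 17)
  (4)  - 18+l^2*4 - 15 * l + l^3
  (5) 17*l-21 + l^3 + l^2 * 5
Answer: 3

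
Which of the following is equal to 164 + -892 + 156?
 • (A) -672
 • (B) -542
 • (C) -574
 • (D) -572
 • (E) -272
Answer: D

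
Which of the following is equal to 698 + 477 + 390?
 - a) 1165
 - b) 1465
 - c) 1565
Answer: c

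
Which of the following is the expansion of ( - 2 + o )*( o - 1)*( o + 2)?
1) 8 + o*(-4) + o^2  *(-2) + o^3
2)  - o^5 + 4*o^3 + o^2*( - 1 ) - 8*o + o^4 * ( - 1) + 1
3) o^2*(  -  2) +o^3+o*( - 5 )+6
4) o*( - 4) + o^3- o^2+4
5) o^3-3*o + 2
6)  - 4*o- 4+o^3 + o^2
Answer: 4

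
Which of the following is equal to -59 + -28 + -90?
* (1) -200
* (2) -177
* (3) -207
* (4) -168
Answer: 2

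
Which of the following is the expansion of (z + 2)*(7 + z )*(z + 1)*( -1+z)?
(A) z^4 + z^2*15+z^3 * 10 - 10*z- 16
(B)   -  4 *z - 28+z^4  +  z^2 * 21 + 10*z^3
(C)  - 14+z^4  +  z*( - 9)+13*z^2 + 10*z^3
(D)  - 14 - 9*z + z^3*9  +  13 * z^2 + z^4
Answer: D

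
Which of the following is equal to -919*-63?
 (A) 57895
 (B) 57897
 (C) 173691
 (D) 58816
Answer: B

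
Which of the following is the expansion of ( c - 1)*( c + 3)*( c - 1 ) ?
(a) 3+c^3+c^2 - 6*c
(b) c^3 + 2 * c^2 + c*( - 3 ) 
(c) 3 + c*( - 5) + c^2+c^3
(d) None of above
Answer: c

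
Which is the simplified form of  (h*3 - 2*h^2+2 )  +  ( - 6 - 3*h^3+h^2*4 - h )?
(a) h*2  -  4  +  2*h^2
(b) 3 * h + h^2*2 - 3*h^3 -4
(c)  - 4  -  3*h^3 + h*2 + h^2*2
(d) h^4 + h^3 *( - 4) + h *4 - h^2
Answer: c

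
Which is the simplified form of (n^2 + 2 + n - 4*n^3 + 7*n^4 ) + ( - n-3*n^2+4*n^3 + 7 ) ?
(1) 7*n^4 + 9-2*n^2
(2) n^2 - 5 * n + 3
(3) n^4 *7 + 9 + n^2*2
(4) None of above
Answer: 1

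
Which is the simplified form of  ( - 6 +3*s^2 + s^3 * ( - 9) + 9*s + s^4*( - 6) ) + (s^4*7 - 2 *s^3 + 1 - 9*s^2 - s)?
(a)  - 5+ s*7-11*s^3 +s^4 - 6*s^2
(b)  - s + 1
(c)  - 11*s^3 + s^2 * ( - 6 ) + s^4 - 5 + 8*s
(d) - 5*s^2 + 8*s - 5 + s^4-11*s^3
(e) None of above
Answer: c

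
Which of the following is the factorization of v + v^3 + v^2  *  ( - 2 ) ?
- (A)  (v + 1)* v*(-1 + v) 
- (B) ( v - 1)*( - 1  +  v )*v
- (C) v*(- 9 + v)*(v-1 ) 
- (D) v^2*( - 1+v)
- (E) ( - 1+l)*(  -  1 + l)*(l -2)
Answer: B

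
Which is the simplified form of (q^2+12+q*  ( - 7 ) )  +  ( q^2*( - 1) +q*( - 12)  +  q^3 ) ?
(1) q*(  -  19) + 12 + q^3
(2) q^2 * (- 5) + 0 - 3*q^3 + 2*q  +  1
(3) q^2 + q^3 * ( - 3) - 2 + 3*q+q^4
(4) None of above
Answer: 1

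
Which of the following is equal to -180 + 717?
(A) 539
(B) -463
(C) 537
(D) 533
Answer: C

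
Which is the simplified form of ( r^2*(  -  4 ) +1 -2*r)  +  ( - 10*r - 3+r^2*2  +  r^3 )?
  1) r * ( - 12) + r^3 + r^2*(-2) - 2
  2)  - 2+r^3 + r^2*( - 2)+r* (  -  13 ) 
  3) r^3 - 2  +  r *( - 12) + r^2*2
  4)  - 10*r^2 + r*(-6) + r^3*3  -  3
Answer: 1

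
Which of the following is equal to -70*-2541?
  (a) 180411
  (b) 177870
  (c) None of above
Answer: b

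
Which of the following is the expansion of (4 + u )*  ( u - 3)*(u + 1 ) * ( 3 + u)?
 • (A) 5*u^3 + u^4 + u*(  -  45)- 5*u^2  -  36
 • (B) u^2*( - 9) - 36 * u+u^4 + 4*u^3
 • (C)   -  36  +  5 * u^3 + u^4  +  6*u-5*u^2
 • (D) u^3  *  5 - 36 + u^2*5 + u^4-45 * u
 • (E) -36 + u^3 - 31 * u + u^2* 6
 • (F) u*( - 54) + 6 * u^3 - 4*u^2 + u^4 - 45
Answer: A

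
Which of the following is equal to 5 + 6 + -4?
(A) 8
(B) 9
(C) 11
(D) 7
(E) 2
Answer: D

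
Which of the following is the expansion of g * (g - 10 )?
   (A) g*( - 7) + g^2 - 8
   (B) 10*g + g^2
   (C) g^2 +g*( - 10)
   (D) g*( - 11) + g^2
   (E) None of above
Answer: C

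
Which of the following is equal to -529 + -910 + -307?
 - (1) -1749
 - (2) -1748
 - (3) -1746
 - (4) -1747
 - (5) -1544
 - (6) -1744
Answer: 3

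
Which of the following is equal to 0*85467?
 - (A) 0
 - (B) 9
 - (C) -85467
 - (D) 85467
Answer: A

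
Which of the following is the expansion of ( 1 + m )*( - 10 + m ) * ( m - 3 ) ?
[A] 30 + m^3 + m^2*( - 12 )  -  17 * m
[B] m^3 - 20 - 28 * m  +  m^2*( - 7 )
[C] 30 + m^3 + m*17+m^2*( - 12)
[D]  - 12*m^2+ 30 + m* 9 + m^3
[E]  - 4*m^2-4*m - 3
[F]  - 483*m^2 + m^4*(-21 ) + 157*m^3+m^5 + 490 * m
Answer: C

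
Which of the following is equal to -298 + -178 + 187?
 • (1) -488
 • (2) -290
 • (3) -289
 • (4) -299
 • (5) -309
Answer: 3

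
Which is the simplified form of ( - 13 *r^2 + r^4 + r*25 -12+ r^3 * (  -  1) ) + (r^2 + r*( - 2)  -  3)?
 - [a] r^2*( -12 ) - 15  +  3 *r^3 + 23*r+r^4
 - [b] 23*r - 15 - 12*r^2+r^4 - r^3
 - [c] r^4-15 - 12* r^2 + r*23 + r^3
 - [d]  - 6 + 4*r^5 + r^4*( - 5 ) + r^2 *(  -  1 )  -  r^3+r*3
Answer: b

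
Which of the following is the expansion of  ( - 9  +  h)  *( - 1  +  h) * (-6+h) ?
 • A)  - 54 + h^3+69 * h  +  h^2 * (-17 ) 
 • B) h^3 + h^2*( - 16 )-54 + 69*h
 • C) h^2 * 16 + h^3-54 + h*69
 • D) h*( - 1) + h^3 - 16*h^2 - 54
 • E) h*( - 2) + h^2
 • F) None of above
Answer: B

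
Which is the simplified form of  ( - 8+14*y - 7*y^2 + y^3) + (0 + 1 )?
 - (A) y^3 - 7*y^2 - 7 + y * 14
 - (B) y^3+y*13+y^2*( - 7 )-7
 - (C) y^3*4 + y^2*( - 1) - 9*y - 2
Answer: A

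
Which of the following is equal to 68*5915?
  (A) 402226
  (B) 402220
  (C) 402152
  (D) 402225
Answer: B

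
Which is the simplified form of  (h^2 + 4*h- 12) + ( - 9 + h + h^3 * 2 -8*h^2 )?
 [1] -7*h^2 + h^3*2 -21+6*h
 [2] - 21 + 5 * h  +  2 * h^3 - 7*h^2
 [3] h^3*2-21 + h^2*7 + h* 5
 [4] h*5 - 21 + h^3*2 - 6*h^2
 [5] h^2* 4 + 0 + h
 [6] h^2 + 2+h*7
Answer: 2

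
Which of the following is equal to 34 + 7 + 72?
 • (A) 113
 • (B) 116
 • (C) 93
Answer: A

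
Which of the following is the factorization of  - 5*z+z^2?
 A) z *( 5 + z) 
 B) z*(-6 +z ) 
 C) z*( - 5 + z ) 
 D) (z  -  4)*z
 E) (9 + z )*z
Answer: C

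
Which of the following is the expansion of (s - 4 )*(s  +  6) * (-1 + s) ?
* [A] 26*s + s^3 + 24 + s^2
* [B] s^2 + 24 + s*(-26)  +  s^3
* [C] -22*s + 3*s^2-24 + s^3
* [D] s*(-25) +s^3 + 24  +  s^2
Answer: B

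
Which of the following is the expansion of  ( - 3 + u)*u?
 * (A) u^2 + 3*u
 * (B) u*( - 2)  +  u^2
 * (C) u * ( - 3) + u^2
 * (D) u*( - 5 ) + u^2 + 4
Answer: C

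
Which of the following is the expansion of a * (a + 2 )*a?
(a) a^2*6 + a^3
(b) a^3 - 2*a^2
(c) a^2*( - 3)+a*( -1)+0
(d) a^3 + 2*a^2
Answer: d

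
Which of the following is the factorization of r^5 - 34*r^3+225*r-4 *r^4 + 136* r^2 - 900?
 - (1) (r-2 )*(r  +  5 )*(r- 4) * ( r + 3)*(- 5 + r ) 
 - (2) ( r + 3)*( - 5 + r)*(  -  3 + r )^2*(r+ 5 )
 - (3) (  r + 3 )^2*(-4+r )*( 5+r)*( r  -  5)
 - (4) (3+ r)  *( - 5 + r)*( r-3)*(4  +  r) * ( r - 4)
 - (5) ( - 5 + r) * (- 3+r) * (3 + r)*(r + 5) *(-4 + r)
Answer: 5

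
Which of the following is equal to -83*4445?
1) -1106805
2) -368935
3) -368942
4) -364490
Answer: 2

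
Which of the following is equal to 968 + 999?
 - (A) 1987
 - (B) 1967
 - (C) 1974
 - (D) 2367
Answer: B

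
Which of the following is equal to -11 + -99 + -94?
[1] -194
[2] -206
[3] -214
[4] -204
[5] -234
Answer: 4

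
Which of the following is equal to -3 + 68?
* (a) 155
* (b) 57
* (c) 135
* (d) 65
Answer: d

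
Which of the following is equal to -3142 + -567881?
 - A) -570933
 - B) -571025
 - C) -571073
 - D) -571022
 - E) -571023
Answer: E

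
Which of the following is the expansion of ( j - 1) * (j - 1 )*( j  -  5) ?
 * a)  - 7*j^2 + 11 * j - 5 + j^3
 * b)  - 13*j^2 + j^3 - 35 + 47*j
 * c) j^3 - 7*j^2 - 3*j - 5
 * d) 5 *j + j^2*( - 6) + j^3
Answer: a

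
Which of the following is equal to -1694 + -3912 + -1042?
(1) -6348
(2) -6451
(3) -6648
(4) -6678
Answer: 3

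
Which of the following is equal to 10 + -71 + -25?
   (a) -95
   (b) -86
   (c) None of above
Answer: b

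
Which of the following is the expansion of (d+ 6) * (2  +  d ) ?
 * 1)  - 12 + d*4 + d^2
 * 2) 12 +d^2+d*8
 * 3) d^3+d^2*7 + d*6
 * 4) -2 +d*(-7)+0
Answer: 2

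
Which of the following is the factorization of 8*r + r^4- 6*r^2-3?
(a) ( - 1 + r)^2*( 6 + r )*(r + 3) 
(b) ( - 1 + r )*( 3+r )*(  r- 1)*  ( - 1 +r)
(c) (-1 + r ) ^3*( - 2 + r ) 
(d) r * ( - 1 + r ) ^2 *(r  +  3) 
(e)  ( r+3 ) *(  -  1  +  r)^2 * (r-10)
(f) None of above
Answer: b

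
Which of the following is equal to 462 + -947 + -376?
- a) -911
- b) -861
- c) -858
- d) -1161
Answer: b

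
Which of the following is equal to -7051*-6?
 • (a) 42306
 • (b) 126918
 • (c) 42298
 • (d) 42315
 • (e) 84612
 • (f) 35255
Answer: a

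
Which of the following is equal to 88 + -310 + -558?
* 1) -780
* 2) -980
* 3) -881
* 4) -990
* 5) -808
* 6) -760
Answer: 1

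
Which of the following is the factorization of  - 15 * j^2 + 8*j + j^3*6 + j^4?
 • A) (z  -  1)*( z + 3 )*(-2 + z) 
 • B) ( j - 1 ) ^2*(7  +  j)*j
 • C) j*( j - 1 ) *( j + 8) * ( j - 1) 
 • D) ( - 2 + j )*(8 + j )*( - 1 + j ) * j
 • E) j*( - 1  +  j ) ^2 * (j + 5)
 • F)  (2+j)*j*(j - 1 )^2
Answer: C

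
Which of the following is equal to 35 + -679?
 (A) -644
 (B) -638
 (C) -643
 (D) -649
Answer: A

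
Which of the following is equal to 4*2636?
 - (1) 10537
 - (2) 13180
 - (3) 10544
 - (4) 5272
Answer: 3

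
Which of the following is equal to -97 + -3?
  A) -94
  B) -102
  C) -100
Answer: C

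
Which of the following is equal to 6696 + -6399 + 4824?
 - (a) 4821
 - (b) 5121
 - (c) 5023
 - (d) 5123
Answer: b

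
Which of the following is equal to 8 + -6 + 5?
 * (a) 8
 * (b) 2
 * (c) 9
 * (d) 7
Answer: d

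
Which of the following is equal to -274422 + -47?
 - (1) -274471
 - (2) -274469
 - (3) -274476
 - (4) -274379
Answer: 2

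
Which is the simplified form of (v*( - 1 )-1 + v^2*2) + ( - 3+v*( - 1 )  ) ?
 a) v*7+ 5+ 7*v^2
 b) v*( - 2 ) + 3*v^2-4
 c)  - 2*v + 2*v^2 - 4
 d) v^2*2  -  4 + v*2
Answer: c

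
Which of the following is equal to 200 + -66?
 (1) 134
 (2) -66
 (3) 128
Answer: 1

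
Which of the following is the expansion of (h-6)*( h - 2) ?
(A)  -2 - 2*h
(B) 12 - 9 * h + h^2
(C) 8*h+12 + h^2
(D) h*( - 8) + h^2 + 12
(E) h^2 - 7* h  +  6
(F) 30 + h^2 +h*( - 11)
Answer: D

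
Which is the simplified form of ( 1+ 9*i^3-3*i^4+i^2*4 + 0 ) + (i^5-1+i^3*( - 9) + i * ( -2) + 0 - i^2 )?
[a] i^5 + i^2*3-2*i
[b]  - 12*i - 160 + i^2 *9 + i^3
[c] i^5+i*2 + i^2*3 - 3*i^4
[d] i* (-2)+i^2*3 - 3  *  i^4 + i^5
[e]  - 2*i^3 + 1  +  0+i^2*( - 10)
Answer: d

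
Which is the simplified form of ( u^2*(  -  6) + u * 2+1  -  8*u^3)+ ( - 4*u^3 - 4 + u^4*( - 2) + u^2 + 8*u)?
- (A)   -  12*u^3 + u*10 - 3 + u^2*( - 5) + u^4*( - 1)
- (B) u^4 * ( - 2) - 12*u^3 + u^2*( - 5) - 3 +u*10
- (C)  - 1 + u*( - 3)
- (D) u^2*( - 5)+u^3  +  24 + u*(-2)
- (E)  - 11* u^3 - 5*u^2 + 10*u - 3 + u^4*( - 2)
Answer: B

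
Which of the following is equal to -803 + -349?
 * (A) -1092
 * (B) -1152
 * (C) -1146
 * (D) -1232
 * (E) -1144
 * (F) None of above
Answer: B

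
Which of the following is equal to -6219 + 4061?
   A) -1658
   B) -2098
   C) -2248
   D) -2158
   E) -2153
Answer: D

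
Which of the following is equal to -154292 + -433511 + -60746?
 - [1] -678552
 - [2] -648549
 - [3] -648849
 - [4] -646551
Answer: 2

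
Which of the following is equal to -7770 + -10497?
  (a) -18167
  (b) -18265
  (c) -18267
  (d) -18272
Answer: c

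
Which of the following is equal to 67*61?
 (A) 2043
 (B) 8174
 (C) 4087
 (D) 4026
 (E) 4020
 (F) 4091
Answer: C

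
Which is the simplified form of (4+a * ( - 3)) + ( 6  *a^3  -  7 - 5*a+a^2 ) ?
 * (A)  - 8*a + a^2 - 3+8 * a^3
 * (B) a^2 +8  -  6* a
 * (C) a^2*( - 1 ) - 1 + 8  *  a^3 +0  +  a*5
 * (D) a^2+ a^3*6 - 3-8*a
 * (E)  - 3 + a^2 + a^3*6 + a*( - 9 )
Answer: D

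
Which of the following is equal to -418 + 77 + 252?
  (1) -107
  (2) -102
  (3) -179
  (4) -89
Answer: 4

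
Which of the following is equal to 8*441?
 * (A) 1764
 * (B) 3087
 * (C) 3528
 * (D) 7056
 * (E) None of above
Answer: C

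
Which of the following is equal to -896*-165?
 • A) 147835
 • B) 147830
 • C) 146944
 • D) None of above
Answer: D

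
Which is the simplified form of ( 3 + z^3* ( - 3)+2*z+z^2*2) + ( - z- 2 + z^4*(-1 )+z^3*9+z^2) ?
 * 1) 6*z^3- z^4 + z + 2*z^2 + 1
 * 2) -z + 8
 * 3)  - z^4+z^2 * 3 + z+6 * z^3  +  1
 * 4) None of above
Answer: 3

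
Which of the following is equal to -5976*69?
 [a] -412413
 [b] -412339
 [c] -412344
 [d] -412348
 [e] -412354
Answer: c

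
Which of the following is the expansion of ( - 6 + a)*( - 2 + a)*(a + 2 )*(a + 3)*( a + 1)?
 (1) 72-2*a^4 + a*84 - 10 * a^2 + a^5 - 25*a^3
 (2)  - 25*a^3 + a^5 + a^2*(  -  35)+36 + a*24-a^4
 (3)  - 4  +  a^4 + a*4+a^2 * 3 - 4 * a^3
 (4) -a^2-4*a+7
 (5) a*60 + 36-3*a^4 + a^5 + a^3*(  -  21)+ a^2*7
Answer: 1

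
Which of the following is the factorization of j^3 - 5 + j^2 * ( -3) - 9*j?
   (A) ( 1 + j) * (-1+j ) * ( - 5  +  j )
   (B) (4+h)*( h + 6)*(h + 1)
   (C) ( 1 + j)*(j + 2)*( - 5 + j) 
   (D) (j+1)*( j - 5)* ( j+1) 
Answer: D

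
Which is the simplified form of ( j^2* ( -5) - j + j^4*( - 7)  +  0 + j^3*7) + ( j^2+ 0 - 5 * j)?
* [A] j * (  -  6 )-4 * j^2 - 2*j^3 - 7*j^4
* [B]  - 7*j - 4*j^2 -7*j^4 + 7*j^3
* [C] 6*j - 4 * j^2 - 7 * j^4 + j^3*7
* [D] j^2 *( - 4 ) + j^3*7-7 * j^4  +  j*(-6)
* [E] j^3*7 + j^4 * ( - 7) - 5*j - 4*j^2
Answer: D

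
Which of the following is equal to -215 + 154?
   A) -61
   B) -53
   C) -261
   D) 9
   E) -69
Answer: A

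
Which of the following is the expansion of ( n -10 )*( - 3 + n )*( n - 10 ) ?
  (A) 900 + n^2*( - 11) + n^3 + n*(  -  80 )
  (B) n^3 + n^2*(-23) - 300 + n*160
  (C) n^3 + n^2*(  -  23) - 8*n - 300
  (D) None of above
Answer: B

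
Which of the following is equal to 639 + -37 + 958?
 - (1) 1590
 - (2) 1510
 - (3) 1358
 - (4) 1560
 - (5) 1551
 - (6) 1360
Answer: 4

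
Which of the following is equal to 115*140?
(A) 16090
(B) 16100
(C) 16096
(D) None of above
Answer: B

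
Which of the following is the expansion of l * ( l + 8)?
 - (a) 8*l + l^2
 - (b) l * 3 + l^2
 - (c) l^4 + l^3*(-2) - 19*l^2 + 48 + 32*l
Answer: a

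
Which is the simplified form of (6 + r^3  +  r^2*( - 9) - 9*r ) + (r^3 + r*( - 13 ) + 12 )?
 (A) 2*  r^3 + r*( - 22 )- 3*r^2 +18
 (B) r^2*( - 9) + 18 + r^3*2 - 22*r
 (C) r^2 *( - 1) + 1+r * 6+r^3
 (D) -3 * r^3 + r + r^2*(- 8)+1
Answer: B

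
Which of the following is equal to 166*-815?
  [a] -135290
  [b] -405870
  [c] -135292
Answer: a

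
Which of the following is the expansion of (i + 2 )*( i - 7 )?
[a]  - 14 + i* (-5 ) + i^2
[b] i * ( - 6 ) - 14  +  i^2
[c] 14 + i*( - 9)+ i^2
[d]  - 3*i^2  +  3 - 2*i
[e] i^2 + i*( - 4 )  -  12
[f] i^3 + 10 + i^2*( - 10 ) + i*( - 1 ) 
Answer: a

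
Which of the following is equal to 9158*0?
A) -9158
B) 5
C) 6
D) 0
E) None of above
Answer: D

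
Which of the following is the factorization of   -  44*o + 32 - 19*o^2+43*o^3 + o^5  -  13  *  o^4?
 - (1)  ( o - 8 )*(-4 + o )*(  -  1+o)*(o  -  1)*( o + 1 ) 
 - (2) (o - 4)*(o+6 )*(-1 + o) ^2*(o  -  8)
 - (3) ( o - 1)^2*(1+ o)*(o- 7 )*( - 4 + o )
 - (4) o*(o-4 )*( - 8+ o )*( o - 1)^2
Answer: 1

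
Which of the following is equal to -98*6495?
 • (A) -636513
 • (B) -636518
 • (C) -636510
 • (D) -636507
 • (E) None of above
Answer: C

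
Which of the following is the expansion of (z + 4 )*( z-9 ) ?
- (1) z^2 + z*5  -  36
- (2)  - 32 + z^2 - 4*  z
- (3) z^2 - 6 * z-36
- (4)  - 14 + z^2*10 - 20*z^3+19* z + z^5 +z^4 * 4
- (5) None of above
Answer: 5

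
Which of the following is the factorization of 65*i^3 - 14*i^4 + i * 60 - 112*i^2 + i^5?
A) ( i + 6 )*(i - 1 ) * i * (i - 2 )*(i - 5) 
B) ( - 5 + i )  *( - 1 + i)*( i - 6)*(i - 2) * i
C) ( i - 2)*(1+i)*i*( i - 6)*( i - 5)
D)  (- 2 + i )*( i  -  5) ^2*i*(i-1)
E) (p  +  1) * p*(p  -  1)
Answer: B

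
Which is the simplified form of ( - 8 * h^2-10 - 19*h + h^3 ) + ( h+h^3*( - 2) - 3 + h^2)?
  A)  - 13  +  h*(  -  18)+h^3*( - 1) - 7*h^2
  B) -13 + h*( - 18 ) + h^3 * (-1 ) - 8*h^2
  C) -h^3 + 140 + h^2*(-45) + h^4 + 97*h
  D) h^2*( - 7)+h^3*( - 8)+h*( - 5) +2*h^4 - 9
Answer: A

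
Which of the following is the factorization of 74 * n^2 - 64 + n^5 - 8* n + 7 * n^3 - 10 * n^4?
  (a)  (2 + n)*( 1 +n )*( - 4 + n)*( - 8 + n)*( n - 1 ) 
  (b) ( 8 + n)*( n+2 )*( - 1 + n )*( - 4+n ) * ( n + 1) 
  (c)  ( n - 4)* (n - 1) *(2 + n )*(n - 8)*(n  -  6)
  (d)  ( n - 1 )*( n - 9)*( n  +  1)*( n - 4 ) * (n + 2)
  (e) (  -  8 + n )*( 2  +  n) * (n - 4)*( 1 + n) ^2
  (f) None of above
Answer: a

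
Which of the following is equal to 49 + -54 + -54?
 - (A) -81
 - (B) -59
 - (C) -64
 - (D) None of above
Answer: B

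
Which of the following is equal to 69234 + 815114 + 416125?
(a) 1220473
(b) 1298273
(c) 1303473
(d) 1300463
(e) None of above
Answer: e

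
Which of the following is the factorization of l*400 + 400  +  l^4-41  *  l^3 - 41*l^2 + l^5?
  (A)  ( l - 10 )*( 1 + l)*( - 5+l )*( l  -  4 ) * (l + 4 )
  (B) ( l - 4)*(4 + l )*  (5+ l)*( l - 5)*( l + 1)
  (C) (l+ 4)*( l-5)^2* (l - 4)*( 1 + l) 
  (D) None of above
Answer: B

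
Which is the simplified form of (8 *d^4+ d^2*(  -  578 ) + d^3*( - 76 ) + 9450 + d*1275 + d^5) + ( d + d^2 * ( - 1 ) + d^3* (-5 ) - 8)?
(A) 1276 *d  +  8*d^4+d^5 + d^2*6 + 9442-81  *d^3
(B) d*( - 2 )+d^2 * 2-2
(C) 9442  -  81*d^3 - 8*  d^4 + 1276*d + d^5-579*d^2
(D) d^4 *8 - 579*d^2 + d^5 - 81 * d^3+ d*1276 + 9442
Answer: D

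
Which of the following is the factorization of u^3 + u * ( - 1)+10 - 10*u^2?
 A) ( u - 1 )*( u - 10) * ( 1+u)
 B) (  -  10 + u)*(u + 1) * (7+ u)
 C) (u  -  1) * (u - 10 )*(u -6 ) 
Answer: A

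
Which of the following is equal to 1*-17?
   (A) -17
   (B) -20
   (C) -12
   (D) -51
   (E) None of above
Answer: A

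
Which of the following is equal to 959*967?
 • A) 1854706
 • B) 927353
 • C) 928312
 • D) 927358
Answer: B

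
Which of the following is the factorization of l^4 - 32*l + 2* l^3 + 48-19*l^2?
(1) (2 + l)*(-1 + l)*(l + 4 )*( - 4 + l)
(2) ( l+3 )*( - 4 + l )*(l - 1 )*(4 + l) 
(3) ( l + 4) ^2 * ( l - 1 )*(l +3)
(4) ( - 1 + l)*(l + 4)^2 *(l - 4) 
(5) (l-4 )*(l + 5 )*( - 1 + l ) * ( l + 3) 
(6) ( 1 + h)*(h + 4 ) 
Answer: 2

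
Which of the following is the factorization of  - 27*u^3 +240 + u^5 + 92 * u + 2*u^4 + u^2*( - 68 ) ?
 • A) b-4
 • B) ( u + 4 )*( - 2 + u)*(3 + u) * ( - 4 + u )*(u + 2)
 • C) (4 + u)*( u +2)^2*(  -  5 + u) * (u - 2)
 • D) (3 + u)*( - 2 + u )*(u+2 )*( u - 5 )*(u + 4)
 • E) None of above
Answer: D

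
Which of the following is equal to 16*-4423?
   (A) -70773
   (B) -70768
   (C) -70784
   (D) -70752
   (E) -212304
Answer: B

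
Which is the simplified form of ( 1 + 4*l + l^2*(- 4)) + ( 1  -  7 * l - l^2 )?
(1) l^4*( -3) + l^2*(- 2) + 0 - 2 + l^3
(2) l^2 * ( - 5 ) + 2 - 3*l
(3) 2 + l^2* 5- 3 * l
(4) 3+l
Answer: 2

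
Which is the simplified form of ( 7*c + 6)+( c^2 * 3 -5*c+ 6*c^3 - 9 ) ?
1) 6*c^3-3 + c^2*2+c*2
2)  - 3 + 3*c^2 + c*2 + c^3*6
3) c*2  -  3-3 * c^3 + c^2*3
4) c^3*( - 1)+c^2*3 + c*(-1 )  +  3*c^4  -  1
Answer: 2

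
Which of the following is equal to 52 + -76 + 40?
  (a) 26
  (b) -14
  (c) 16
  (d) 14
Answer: c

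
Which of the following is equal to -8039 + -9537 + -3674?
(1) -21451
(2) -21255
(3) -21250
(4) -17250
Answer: 3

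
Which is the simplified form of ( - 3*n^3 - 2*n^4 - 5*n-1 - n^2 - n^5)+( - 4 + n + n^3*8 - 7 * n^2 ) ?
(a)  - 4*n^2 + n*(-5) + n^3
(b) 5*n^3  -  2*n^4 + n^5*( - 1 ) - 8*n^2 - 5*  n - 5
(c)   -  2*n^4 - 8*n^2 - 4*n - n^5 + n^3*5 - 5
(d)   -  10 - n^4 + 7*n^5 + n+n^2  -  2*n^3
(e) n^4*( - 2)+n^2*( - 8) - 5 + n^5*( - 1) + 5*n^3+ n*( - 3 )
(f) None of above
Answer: c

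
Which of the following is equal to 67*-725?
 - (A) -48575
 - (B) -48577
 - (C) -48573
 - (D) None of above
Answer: A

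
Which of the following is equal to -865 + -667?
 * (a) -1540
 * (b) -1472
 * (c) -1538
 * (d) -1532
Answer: d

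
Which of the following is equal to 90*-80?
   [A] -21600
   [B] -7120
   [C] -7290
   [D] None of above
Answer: D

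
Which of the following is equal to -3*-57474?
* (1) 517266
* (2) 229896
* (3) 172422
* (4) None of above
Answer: 3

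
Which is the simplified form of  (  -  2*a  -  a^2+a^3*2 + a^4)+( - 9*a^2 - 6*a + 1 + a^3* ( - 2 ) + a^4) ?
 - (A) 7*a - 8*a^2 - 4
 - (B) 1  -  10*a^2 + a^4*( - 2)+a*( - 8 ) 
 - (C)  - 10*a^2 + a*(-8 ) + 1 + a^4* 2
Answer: C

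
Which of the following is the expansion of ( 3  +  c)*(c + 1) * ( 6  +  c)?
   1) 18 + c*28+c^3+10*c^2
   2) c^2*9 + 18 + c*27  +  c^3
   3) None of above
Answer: 3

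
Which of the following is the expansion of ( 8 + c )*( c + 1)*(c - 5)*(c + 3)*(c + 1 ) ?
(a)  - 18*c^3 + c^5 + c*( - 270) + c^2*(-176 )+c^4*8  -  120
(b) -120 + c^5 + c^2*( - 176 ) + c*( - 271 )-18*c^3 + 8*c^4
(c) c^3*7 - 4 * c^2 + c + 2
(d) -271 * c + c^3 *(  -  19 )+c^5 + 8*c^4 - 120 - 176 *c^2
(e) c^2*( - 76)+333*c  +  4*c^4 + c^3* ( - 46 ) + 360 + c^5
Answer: b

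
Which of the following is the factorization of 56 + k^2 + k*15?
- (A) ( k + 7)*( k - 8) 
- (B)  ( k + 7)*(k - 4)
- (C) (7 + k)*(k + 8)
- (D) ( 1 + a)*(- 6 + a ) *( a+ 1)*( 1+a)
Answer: C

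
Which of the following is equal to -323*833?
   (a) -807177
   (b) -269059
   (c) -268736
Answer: b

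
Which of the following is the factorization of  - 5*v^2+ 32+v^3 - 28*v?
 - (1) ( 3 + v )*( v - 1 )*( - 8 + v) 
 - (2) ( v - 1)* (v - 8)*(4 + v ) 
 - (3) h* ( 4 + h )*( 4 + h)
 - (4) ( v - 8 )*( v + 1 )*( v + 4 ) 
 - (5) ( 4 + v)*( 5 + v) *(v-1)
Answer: 2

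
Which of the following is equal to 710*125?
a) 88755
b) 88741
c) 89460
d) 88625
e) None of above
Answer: e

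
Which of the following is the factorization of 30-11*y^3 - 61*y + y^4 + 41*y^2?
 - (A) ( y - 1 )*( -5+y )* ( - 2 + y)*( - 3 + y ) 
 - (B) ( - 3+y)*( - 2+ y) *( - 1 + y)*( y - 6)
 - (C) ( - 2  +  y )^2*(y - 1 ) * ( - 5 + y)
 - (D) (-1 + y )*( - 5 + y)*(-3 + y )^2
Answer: A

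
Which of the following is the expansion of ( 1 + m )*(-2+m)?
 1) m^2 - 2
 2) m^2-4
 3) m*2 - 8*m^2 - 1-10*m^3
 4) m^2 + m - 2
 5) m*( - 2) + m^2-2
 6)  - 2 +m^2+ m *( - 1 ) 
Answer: 6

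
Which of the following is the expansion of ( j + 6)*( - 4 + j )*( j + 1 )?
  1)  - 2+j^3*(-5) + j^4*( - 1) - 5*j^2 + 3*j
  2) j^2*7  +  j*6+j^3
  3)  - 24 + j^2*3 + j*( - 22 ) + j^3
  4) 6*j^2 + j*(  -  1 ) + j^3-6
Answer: 3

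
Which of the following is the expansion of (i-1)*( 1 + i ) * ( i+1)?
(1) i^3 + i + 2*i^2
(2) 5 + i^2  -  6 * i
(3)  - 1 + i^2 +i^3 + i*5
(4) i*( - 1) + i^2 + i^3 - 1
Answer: 4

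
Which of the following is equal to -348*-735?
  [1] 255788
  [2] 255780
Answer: 2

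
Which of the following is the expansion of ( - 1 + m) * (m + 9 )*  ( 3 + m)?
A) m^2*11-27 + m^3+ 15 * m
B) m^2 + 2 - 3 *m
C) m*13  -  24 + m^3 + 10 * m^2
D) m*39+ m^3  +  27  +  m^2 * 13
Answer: A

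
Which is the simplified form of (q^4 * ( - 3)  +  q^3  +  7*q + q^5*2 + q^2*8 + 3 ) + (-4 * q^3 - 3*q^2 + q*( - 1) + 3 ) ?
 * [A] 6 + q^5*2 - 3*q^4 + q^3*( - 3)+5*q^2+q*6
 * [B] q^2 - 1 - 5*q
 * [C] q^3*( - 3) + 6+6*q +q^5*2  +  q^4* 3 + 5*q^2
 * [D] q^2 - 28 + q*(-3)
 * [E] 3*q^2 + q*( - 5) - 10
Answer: A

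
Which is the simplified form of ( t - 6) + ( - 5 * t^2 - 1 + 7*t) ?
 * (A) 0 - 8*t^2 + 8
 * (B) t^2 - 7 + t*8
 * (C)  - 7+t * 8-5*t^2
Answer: C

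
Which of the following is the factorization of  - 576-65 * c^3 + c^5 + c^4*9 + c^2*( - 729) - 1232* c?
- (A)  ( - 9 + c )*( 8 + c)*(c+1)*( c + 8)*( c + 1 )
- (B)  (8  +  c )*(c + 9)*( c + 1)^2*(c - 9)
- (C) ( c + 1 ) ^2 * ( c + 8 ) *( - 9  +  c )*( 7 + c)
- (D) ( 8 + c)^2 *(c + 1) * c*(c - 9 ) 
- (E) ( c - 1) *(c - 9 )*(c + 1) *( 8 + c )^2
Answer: A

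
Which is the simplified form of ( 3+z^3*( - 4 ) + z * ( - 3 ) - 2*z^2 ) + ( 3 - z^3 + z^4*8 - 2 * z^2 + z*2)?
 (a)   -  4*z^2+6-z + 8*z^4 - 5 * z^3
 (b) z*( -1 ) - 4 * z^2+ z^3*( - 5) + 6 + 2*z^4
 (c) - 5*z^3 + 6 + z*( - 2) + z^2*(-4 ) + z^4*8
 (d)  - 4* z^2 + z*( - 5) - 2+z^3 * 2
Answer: a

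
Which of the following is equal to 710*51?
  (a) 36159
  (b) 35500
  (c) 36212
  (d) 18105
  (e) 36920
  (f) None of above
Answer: f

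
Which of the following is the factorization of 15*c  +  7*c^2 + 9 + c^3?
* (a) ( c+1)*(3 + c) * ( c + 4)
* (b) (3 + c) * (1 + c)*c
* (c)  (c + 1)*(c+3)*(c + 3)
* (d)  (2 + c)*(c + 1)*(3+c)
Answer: c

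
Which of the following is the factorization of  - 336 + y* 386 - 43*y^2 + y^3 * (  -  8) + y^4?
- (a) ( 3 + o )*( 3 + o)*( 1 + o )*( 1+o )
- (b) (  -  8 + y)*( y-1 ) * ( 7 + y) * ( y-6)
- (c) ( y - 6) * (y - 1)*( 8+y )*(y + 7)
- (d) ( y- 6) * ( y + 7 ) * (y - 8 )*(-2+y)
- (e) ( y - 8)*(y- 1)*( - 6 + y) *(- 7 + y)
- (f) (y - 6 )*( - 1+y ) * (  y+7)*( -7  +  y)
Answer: b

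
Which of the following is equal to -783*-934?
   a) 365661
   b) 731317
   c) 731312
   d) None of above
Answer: d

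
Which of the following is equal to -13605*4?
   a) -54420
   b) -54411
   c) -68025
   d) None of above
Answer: a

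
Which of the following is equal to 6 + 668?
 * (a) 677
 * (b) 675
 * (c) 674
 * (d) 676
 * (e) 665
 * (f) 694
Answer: c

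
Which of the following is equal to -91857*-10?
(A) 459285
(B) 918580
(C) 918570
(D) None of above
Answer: C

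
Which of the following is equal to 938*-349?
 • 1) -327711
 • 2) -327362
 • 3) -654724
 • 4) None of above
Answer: 2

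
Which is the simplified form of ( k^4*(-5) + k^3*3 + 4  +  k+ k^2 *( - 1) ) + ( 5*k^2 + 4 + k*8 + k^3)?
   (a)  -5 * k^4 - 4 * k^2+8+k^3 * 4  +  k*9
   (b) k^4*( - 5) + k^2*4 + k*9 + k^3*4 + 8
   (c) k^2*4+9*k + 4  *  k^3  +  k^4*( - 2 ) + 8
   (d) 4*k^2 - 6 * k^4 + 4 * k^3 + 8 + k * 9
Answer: b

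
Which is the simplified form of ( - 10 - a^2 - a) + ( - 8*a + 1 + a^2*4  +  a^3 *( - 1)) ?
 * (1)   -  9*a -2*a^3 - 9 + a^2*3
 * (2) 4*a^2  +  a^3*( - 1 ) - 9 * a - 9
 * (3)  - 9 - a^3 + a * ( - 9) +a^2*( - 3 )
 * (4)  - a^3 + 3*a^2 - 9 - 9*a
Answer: 4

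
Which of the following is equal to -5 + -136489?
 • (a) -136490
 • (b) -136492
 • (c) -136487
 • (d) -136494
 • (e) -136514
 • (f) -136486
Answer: d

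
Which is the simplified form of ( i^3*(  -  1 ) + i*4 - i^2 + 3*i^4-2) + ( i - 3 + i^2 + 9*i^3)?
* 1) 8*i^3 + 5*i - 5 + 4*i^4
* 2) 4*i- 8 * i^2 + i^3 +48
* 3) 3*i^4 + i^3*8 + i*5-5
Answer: 3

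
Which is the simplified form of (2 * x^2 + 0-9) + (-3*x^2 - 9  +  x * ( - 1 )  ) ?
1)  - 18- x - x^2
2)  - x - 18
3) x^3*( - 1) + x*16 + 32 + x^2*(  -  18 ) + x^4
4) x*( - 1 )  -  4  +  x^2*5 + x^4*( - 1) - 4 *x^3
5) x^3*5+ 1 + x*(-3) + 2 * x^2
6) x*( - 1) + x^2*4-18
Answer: 1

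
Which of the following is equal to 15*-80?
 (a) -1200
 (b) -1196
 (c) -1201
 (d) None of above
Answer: a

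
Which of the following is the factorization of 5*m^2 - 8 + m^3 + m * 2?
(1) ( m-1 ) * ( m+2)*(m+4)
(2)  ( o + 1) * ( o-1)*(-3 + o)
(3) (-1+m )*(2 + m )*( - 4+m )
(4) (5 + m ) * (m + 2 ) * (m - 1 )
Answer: 1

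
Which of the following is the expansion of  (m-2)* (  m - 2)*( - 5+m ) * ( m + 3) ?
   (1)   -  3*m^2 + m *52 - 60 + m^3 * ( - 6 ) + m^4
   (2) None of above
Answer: 1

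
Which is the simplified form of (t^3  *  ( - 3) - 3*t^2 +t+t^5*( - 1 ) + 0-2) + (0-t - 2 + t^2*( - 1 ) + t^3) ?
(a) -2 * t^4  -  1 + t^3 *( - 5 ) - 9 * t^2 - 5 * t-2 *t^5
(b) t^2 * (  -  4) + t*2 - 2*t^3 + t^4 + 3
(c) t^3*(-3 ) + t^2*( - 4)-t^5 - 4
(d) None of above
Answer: d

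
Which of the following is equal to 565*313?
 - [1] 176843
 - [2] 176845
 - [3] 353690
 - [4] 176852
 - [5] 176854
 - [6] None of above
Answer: 2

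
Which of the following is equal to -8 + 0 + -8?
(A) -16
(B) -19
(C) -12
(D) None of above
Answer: A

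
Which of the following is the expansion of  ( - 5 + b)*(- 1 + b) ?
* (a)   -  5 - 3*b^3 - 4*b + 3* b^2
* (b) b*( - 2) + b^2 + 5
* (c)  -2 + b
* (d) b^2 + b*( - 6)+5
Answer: d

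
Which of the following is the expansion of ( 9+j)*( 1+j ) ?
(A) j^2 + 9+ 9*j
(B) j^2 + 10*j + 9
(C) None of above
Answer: B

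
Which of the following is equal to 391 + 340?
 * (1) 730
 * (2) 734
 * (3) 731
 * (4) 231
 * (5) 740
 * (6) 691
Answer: 3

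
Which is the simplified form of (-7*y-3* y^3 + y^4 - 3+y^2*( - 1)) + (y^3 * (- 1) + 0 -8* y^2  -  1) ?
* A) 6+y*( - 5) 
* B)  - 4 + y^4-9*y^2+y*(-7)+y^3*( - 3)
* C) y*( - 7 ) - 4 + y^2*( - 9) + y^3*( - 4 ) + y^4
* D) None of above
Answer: C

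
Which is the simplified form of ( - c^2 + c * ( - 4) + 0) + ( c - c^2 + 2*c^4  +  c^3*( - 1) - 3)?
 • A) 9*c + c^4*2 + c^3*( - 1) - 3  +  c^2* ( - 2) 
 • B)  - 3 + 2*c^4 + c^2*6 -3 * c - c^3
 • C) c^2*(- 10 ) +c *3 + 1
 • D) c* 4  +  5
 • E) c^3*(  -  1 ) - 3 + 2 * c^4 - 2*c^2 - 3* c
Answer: E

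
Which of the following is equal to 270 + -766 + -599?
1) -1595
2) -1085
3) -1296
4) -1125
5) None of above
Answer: 5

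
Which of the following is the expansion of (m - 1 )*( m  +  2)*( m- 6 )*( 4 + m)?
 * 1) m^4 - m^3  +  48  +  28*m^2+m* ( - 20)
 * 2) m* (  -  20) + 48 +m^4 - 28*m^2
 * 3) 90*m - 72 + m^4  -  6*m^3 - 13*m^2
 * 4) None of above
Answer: 4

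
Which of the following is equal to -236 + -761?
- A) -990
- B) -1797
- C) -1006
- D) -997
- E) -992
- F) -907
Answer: D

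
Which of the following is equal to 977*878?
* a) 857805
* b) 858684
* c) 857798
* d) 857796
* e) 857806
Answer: e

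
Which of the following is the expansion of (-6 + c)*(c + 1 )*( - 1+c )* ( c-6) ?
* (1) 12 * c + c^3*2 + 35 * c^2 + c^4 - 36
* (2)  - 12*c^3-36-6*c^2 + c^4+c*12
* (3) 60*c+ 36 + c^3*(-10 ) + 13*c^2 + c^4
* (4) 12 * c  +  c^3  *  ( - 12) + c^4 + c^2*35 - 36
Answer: 4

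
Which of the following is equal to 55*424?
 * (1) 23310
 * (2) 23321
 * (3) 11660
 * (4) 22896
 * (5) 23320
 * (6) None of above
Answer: 5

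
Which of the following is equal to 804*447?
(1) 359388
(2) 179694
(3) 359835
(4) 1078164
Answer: 1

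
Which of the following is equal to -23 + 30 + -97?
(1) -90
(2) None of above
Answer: 1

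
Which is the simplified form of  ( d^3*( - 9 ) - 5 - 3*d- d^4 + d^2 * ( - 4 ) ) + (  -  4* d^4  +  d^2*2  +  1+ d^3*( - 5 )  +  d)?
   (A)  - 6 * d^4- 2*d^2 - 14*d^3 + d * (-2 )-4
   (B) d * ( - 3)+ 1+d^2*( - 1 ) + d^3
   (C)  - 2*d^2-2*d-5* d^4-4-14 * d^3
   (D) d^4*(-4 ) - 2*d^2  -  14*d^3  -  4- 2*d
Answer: C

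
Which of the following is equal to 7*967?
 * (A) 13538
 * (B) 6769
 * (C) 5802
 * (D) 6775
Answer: B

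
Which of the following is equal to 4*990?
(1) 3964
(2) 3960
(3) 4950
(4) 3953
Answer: 2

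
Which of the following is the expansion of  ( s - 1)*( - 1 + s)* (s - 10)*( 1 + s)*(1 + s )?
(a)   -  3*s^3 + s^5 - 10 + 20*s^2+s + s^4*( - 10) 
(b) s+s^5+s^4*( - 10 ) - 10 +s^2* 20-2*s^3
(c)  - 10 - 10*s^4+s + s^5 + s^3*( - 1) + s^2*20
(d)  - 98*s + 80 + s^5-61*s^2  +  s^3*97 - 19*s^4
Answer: b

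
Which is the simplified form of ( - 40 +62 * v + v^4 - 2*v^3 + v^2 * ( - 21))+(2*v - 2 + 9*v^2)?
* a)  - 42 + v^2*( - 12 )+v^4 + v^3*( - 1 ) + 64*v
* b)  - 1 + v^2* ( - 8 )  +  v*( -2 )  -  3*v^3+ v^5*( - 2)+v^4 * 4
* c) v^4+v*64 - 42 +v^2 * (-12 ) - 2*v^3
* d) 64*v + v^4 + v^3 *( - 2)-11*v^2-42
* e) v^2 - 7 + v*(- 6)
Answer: c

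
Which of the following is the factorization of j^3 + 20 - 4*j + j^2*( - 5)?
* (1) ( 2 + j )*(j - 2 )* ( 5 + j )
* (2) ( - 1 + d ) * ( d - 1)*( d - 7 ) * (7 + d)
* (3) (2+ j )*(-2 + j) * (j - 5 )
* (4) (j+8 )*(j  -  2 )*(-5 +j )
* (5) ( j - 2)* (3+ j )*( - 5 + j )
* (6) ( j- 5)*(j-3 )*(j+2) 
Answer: 3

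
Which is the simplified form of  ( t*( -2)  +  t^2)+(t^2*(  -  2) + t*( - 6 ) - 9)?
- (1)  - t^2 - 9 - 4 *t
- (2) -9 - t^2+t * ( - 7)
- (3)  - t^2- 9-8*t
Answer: 3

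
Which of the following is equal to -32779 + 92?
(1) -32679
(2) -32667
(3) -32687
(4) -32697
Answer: 3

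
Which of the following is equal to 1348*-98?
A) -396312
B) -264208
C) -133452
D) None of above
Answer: D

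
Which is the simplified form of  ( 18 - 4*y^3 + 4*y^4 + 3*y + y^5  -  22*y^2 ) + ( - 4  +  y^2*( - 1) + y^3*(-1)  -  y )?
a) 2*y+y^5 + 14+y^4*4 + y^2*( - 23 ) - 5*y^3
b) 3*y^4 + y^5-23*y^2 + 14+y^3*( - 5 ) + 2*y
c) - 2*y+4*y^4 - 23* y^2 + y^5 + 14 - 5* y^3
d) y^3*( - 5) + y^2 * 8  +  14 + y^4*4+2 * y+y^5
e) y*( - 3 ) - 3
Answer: a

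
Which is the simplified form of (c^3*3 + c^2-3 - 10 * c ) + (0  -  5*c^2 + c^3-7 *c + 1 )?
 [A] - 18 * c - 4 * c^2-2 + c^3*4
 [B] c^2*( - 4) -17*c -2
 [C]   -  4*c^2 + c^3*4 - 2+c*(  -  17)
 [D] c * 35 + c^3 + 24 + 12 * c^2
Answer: C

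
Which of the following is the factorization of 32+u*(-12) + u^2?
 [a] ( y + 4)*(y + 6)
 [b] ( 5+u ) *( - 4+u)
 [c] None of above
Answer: c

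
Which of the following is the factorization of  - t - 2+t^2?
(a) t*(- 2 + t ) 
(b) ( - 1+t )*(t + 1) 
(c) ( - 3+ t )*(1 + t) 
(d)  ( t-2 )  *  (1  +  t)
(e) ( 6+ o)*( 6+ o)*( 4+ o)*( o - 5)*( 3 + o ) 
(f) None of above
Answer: d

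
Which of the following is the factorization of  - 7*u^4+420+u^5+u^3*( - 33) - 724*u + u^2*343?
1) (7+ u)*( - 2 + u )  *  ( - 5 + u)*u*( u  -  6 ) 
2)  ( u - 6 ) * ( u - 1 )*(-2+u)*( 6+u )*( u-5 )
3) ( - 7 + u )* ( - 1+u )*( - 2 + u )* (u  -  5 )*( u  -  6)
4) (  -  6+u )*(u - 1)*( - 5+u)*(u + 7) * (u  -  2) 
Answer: 4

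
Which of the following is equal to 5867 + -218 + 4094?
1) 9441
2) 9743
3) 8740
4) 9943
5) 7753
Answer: 2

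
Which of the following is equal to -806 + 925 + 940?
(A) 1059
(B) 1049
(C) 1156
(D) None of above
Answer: A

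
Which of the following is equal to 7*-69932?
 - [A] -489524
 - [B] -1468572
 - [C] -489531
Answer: A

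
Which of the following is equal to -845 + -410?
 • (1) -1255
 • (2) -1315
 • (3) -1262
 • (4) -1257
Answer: 1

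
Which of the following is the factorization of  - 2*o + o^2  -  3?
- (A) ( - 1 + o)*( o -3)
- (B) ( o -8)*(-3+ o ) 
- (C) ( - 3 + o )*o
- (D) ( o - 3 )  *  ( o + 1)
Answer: D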